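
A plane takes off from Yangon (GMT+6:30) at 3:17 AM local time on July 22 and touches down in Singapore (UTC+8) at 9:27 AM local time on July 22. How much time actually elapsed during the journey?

4 hours 40 minutes

Departure in UTC: 3:17 AM − 6:30 = 8:47 PM on Jul 21.
Arrival in UTC: 9:27 AM − 8:00 = 1:27 AM on Jul 22.
Elapsed = 1:27 AM − 8:47 PM (+1 day) = 4 hours 40 minutes.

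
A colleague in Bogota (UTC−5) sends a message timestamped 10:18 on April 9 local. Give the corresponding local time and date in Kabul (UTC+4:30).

19:48 on April 9

In UTC: 10:18 + 5:00 = 15:18 on Apr 9.
Kabul is UTC+4:30: 15:18 + 4:30 = 19:48 on Apr 9.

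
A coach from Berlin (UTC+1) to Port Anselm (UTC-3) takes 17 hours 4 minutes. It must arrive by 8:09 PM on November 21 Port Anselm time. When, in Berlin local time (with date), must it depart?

7:05 AM on Nov 21

Target arrival in UTC: 8:09 PM + 3:00 = 11:09 PM on Nov 21.
Subtract 17 hours and 4 minutes → departure 6:05 AM UTC on Nov 21.
Berlin is UTC+1:00: 6:05 AM + 1:00 = 7:05 AM on Nov 21.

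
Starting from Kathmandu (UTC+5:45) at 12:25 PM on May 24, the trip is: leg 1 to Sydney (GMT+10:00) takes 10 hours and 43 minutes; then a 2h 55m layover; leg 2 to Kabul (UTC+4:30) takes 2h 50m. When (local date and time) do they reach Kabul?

Convert departure to UTC: 12:25 PM − 5:45 = 6:40 AM UTC on May 24.
Add 10 hours 43 minutes leg 1 → 5:23 PM UTC.
Add 2 hours and 55 minutes layover in Sydney → 8:18 PM UTC.
Add 2 hours and 50 minutes leg 2 → 11:08 PM UTC.
Kabul is UTC+4:30, so local arrival = 11:08 PM + 4:30 = 3:38 AM on May 25.

3:38 AM on May 25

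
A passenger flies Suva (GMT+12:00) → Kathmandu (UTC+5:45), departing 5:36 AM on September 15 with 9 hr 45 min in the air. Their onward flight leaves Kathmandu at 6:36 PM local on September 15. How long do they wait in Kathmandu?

Convert departure to UTC: 5:36 AM − 12:00 = 5:36 PM UTC on Sep 14.
Add 9 hours and 45 minutes flight time → 3:21 AM UTC (Sep 15).
Kathmandu is UTC+5:45, so local arrival = 3:21 AM + 5:45 = 9:06 AM on Sep 15.
Layover = 6:36 PM − 9:06 AM = 9 hours 30 minutes.

9 hours 30 minutes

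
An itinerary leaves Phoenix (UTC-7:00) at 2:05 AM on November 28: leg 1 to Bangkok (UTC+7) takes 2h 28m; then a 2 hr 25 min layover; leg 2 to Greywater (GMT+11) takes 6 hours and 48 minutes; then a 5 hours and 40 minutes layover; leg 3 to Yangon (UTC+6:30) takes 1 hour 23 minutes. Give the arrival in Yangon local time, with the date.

Convert departure to UTC: 2:05 AM + 7:00 = 9:05 AM UTC on Nov 28.
Add 2 hours 28 minutes leg 1 → 11:33 AM UTC.
Add 2 hours 25 minutes layover in Bangkok → 1:58 PM UTC.
Add 6 hours and 48 minutes leg 2 → 8:46 PM UTC.
Add 5 hours 40 minutes layover in Greywater → 2:26 AM UTC (Nov 29).
Add 1 hour 23 minutes leg 3 → 3:49 AM UTC.
Yangon is UTC+6:30, so local arrival = 3:49 AM + 6:30 = 10:19 AM on Nov 29.

10:19 AM on Nov 29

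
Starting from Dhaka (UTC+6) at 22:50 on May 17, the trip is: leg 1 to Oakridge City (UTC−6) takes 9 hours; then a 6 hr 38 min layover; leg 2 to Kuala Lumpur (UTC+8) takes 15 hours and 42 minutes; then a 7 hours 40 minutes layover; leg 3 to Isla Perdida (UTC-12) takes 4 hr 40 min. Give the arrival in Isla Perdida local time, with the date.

00:30 on May 19

Convert departure to UTC: 22:50 − 6:00 = 16:50 UTC on May 17.
Add 9 hours leg 1 → 01:50 UTC (May 18).
Add 6 hours 38 minutes layover in Oakridge City → 08:28 UTC.
Add 15 hours and 42 minutes leg 2 → 00:10 UTC (May 19).
Add 7 hours 40 minutes layover in Kuala Lumpur → 07:50 UTC.
Add 4 hours 40 minutes leg 3 → 12:30 UTC.
Isla Perdida is UTC−12:00, so local arrival = 12:30 − 12:00 = 00:30 on May 19.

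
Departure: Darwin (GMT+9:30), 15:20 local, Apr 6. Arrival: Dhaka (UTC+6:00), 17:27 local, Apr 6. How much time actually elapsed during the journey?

5 hours 37 minutes

Dhaka is 3:30 behind Darwin.
Clock-face elapsed time (ignoring zones) is 2 hours 7 minutes.
Actual elapsed = 2 hours 7 minutes + 3:30 = 5 hours 37 minutes.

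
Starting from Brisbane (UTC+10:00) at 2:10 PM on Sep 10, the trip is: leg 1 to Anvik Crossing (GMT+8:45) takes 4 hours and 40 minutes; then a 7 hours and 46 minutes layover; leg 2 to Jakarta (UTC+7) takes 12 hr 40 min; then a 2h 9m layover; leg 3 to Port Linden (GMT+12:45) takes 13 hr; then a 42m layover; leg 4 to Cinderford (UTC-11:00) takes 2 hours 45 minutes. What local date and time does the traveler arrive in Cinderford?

12:52 PM on September 11

Convert departure to UTC: 2:10 PM − 10:00 = 4:10 AM UTC on Sep 10.
Add 4 hours 40 minutes leg 1 → 8:50 AM UTC.
Add 7 hours and 46 minutes layover in Anvik Crossing → 4:36 PM UTC.
Add 12 hours and 40 minutes leg 2 → 5:16 AM UTC (Sep 11).
Add 2 hours and 9 minutes layover in Jakarta → 7:25 AM UTC.
Add 13 hours leg 3 → 8:25 PM UTC.
Add 42 minutes layover in Port Linden → 9:07 PM UTC.
Add 2 hours 45 minutes leg 4 → 11:52 PM UTC.
Cinderford is UTC−11:00, so local arrival = 11:52 PM − 11:00 = 12:52 PM on Sep 11.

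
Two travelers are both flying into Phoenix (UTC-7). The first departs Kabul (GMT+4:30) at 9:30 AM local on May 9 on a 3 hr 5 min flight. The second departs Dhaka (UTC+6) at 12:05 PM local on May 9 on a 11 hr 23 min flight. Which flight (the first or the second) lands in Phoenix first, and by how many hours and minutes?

the first, by 9 hours 23 minutes

Flight 1 in UTC: 9:30 AM − 4:30 = 5:00 AM on May 9.
+3 hours and 5 minutes → arrive 8:05 AM UTC on May 9.
Flight 2 in UTC: 12:05 PM − 6:00 = 6:05 AM on May 9.
+11 hours and 23 minutes → arrive 5:28 PM UTC on May 9.
Flight 1 lands earlier by 9 hours 23 minutes.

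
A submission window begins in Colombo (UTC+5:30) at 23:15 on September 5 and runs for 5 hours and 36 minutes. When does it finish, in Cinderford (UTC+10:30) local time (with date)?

09:51 on Sep 6

Convert start to UTC: 23:15 − 5:30 = 17:45 UTC on Sep 5.
Add 5 hours 36 minutes duration → 23:21 UTC.
Cinderford is UTC+10:30, so local end time = 23:21 + 10:30 = 09:51 on Sep 6.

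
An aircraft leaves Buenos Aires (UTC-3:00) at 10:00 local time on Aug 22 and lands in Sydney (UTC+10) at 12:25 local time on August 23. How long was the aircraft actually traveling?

13 hours 25 minutes

Departure in UTC: 10:00 + 3:00 = 13:00 on Aug 22.
Arrival in UTC: 12:25 − 10:00 = 02:25 on Aug 23.
Elapsed = 02:25 − 13:00 (+1 day) = 13 hours 25 minutes.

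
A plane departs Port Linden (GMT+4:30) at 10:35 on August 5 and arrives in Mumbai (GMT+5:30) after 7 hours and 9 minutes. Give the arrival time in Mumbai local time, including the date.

Convert departure to UTC: 10:35 − 4:30 = 06:05 UTC on Aug 5.
Add 7 hours 9 minutes travel time → 13:14 UTC.
Mumbai is UTC+5:30, so local arrival = 13:14 + 5:30 = 18:44 on Aug 5.

18:44 on August 5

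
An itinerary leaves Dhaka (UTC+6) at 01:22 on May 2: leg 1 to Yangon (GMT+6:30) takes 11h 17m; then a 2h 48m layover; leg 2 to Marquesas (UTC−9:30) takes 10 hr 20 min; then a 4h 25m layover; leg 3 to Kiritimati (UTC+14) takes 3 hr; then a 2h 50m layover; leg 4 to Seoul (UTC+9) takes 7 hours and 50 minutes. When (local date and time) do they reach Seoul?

22:52 on May 3

Convert departure to UTC: 01:22 − 6:00 = 19:22 UTC on May 1.
Add 11 hours and 17 minutes leg 1 → 06:39 UTC (May 2).
Add 2 hours 48 minutes layover in Yangon → 09:27 UTC.
Add 10 hours 20 minutes leg 2 → 19:47 UTC.
Add 4 hours 25 minutes layover in Marquesas → 00:12 UTC (May 3).
Add 3 hours leg 3 → 03:12 UTC.
Add 2 hours and 50 minutes layover in Kiritimati → 06:02 UTC.
Add 7 hours and 50 minutes leg 4 → 13:52 UTC.
Seoul is UTC+9:00, so local arrival = 13:52 + 9:00 = 22:52 on May 3.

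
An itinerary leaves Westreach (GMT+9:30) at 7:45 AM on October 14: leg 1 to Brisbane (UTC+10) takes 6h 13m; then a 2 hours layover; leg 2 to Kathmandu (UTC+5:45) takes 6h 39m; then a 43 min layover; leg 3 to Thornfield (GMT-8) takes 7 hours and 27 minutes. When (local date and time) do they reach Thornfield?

1:17 PM on October 14

Convert departure to UTC: 7:45 AM − 9:30 = 10:15 PM UTC on Oct 13.
Add 6 hours 13 minutes leg 1 → 4:28 AM UTC (Oct 14).
Add 2 hours layover in Brisbane → 6:28 AM UTC.
Add 6 hours and 39 minutes leg 2 → 1:07 PM UTC.
Add 43 minutes layover in Kathmandu → 1:50 PM UTC.
Add 7 hours 27 minutes leg 3 → 9:17 PM UTC.
Thornfield is UTC−8:00, so local arrival = 9:17 PM − 8:00 = 1:17 PM on Oct 14.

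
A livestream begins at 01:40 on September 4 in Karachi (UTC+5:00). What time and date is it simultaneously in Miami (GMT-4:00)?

16:40 on Sep 3

In UTC: 01:40 − 5:00 = 20:40 on Sep 3.
Miami is UTC−4:00: 20:40 − 4:00 = 16:40 on Sep 3.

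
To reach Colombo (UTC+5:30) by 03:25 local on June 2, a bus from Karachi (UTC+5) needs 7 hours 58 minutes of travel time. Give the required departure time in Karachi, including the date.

18:57 on June 1

Target arrival in UTC: 03:25 − 5:30 = 21:55 on Jun 1.
Subtract 7 hours 58 minutes → departure 13:57 UTC on Jun 1.
Karachi is UTC+5:00: 13:57 + 5:00 = 18:57 on Jun 1.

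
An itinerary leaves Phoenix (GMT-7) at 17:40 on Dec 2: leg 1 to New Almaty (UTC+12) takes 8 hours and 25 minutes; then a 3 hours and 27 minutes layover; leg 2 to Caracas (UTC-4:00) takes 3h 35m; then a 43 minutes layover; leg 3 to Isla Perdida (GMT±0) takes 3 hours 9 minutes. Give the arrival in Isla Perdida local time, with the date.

Convert departure to UTC: 17:40 + 7:00 = 00:40 UTC on Dec 3.
Add 8 hours and 25 minutes leg 1 → 09:05 UTC.
Add 3 hours 27 minutes layover in New Almaty → 12:32 UTC.
Add 3 hours 35 minutes leg 2 → 16:07 UTC.
Add 43 minutes layover in Caracas → 16:50 UTC.
Add 3 hours 9 minutes leg 3 → 19:59 UTC.
Isla Perdida is UTC+0, so local arrival is the same: 19:59 on Dec 3.

19:59 on December 3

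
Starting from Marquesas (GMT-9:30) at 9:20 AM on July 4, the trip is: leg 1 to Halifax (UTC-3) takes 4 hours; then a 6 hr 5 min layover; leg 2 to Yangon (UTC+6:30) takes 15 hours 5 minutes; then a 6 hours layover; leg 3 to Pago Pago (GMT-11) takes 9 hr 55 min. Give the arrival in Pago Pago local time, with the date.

12:55 AM on July 6

Convert departure to UTC: 9:20 AM + 9:30 = 6:50 PM UTC on Jul 4.
Add 4 hours leg 1 → 10:50 PM UTC.
Add 6 hours 5 minutes layover in Halifax → 4:55 AM UTC (Jul 5).
Add 15 hours 5 minutes leg 2 → 8:00 PM UTC.
Add 6 hours layover in Yangon → 2:00 AM UTC (Jul 6).
Add 9 hours and 55 minutes leg 3 → 11:55 AM UTC.
Pago Pago is UTC−11:00, so local arrival = 11:55 AM − 11:00 = 12:55 AM on Jul 6.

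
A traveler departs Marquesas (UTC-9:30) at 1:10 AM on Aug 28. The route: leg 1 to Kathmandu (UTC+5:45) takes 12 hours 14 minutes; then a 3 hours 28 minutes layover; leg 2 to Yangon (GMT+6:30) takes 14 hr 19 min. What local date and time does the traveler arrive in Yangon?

Convert departure to UTC: 1:10 AM + 9:30 = 10:40 AM UTC on Aug 28.
Add 12 hours 14 minutes leg 1 → 10:54 PM UTC.
Add 3 hours 28 minutes layover in Kathmandu → 2:22 AM UTC (Aug 29).
Add 14 hours and 19 minutes leg 2 → 4:41 PM UTC.
Yangon is UTC+6:30, so local arrival = 4:41 PM + 6:30 = 11:11 PM on Aug 29.

11:11 PM on August 29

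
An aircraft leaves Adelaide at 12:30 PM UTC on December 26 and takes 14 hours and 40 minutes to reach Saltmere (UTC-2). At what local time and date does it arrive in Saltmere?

Departure is given in UTC: 12:30 PM on Dec 26.
Add 14 hours and 40 minutes → 3:10 AM UTC (Dec 27).
Saltmere is UTC−2:00: 3:10 AM − 2:00 = 1:10 AM on Dec 27.

1:10 AM on December 27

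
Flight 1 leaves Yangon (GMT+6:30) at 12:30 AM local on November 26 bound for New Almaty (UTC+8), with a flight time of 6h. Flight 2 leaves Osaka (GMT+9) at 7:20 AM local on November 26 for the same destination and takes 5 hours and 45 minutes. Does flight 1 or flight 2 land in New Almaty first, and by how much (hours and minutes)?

the first, by 4 hours 5 minutes

Flight 1 in UTC: 12:30 AM − 6:30 = 6:00 PM on Nov 25.
+6 hours → arrive 12:00 AM UTC on Nov 26.
Flight 2 in UTC: 7:20 AM − 9:00 = 10:20 PM on Nov 25.
+5 hours and 45 minutes → arrive 4:05 AM UTC on Nov 26.
Flight 1 lands earlier by 4 hours 5 minutes.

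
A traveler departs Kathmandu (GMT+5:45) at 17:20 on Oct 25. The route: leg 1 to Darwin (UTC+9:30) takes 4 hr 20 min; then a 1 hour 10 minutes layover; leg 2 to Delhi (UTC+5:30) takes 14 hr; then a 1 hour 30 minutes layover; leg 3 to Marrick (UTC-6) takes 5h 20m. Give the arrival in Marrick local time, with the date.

Convert departure to UTC: 17:20 − 5:45 = 11:35 UTC on Oct 25.
Add 4 hours 20 minutes leg 1 → 15:55 UTC.
Add 1 hour and 10 minutes layover in Darwin → 17:05 UTC.
Add 14 hours leg 2 → 07:05 UTC (Oct 26).
Add 1 hour 30 minutes layover in Delhi → 08:35 UTC.
Add 5 hours 20 minutes leg 3 → 13:55 UTC.
Marrick is UTC−6:00, so local arrival = 13:55 − 6:00 = 07:55 on Oct 26.

07:55 on October 26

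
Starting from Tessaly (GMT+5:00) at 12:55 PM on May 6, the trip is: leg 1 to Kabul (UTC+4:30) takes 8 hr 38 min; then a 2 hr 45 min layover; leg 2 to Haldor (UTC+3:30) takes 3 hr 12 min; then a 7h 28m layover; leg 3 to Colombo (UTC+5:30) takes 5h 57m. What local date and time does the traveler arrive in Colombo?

Convert departure to UTC: 12:55 PM − 5:00 = 7:55 AM UTC on May 6.
Add 8 hours and 38 minutes leg 1 → 4:33 PM UTC.
Add 2 hours 45 minutes layover in Kabul → 7:18 PM UTC.
Add 3 hours and 12 minutes leg 2 → 10:30 PM UTC.
Add 7 hours and 28 minutes layover in Haldor → 5:58 AM UTC (May 7).
Add 5 hours and 57 minutes leg 3 → 11:55 AM UTC.
Colombo is UTC+5:30, so local arrival = 11:55 AM + 5:30 = 5:25 PM on May 7.

5:25 PM on May 7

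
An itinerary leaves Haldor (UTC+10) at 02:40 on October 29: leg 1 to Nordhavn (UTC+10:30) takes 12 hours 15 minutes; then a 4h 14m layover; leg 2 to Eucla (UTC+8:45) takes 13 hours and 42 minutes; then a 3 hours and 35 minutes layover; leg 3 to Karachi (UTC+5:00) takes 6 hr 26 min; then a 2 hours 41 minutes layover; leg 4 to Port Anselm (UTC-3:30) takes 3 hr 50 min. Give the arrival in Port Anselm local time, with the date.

Convert departure to UTC: 02:40 − 10:00 = 16:40 UTC on Oct 28.
Add 12 hours and 15 minutes leg 1 → 04:55 UTC (Oct 29).
Add 4 hours 14 minutes layover in Nordhavn → 09:09 UTC.
Add 13 hours and 42 minutes leg 2 → 22:51 UTC.
Add 3 hours 35 minutes layover in Eucla → 02:26 UTC (Oct 30).
Add 6 hours 26 minutes leg 3 → 08:52 UTC.
Add 2 hours 41 minutes layover in Karachi → 11:33 UTC.
Add 3 hours 50 minutes leg 4 → 15:23 UTC.
Port Anselm is UTC−3:30, so local arrival = 15:23 − 3:30 = 11:53 on Oct 30.

11:53 on Oct 30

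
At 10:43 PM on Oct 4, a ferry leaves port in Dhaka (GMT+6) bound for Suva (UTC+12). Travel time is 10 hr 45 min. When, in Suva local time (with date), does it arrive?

Suva is 6:00 ahead of Dhaka.
After 10 hours 45 minutes it is 9:28 AM (Oct 5) in Dhaka.
Shift by the zone difference: 9:28 AM + 6:00 = 3:28 PM on Oct 5 in Suva.

3:28 PM on October 5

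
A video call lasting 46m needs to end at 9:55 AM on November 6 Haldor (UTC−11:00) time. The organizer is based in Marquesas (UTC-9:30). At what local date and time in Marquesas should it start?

10:39 AM on Nov 6

Target end time in UTC: 9:55 AM + 11:00 = 8:55 PM on Nov 6.
Subtract 46 minutes → start 8:09 PM UTC on Nov 6.
Marquesas is UTC−9:30: 8:09 PM − 9:30 = 10:39 AM on Nov 6.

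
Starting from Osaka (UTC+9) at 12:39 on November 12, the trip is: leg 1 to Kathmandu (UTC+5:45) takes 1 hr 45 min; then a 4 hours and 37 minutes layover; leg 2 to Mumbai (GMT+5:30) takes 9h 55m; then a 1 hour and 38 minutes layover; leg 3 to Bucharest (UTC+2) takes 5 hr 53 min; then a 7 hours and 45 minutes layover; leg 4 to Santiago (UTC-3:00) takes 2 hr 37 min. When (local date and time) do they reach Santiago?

10:49 on November 13

Convert departure to UTC: 12:39 − 9:00 = 03:39 UTC on Nov 12.
Add 1 hour and 45 minutes leg 1 → 05:24 UTC.
Add 4 hours 37 minutes layover in Kathmandu → 10:01 UTC.
Add 9 hours 55 minutes leg 2 → 19:56 UTC.
Add 1 hour 38 minutes layover in Mumbai → 21:34 UTC.
Add 5 hours 53 minutes leg 3 → 03:27 UTC (Nov 13).
Add 7 hours and 45 minutes layover in Bucharest → 11:12 UTC.
Add 2 hours 37 minutes leg 4 → 13:49 UTC.
Santiago is UTC−3:00, so local arrival = 13:49 − 3:00 = 10:49 on Nov 13.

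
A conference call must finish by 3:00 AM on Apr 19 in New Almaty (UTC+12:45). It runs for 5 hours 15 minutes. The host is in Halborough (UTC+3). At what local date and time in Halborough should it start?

12:00 PM on April 18

Target end time in UTC: 3:00 AM − 12:45 = 2:15 PM on Apr 18.
Subtract 5 hours and 15 minutes → start 9:00 AM UTC on Apr 18.
Halborough is UTC+3:00: 9:00 AM + 3:00 = 12:00 PM on Apr 18.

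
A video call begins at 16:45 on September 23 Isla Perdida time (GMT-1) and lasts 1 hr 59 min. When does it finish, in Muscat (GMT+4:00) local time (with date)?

Convert start to UTC: 16:45 + 1:00 = 17:45 UTC on Sep 23.
Add 1 hour and 59 minutes duration → 19:44 UTC.
Muscat is UTC+4:00, so local end time = 19:44 + 4:00 = 23:44 on Sep 23.

23:44 on Sep 23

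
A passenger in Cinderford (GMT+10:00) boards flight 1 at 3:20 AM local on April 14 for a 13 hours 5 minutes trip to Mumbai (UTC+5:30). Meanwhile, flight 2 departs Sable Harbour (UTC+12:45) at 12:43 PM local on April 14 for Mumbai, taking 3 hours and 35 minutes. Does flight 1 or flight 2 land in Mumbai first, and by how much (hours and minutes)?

the second, by 2 hours 52 minutes

Flight 1 in UTC: 3:20 AM − 10:00 = 5:20 PM on Apr 13.
+13 hours 5 minutes → arrive 6:25 AM UTC on Apr 14.
Flight 2 in UTC: 12:43 PM − 12:45 = 11:58 PM on Apr 13.
+3 hours and 35 minutes → arrive 3:33 AM UTC on Apr 14.
Flight 2 lands earlier by 2 hours 52 minutes.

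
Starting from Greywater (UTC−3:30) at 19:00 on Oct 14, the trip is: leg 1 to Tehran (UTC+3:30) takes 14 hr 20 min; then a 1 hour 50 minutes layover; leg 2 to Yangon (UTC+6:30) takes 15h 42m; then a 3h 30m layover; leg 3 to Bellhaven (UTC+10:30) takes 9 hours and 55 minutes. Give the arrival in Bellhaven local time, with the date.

06:17 on October 17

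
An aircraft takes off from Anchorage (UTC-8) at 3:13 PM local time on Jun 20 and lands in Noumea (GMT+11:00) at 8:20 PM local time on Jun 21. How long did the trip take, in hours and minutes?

10 hours 7 minutes

Departure in UTC: 3:13 PM + 8:00 = 11:13 PM on Jun 20.
Arrival in UTC: 8:20 PM − 11:00 = 9:20 AM on Jun 21.
Elapsed = 9:20 AM − 11:13 PM (+1 day) = 10 hours 7 minutes.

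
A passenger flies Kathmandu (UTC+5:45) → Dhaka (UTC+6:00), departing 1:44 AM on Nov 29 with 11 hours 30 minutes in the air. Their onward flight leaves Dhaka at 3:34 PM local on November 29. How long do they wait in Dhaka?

Convert departure to UTC: 1:44 AM − 5:45 = 7:59 PM UTC on Nov 28.
Add 11 hours 30 minutes flight time → 7:29 AM UTC (Nov 29).
Dhaka is UTC+6:00, so local arrival = 7:29 AM + 6:00 = 1:29 PM on Nov 29.
Layover = 3:34 PM − 1:29 PM = 2 hours 5 minutes.

2 hours 5 minutes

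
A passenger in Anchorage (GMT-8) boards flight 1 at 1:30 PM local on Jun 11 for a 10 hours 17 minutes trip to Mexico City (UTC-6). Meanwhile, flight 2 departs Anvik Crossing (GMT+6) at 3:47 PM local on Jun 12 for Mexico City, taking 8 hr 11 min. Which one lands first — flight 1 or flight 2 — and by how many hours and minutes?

the first, by 10 hours 11 minutes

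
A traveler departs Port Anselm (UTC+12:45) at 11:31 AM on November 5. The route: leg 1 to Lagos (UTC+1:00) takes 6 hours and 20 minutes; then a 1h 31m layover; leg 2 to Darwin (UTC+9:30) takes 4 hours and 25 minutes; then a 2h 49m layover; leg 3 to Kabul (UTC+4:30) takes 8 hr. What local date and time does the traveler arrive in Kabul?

2:21 AM on Nov 6

Convert departure to UTC: 11:31 AM − 12:45 = 10:46 PM UTC on Nov 4.
Add 6 hours 20 minutes leg 1 → 5:06 AM UTC (Nov 5).
Add 1 hour and 31 minutes layover in Lagos → 6:37 AM UTC.
Add 4 hours 25 minutes leg 2 → 11:02 AM UTC.
Add 2 hours 49 minutes layover in Darwin → 1:51 PM UTC.
Add 8 hours leg 3 → 9:51 PM UTC.
Kabul is UTC+4:30, so local arrival = 9:51 PM + 4:30 = 2:21 AM on Nov 6.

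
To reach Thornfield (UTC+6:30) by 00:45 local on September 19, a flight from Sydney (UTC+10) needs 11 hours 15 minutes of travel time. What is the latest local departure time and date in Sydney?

17:00 on Sep 18

Target arrival in UTC: 00:45 − 6:30 = 18:15 on Sep 18.
Subtract 11 hours and 15 minutes → departure 07:00 UTC on Sep 18.
Sydney is UTC+10:00: 07:00 + 10:00 = 17:00 on Sep 18.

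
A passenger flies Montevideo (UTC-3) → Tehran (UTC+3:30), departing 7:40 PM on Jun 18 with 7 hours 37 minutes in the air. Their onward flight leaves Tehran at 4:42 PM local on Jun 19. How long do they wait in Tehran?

Convert departure to UTC: 7:40 PM + 3:00 = 10:40 PM UTC on Jun 18.
Add 7 hours 37 minutes flight time → 6:17 AM UTC (Jun 19).
Tehran is UTC+3:30, so local arrival = 6:17 AM + 3:30 = 9:47 AM on Jun 19.
Layover = 4:42 PM − 9:47 AM = 6 hours 55 minutes.

6 hours 55 minutes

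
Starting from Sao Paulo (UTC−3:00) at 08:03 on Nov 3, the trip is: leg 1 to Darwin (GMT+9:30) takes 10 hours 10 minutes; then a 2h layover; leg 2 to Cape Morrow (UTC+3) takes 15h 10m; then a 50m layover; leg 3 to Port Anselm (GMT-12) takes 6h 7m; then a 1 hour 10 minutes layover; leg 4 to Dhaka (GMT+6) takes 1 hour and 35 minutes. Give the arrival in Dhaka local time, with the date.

Convert departure to UTC: 08:03 + 3:00 = 11:03 UTC on Nov 3.
Add 10 hours 10 minutes leg 1 → 21:13 UTC.
Add 2 hours layover in Darwin → 23:13 UTC.
Add 15 hours and 10 minutes leg 2 → 14:23 UTC (Nov 4).
Add 50 minutes layover in Cape Morrow → 15:13 UTC.
Add 6 hours and 7 minutes leg 3 → 21:20 UTC.
Add 1 hour and 10 minutes layover in Port Anselm → 22:30 UTC.
Add 1 hour and 35 minutes leg 4 → 00:05 UTC (Nov 5).
Dhaka is UTC+6:00, so local arrival = 00:05 + 6:00 = 06:05 on Nov 5.

06:05 on November 5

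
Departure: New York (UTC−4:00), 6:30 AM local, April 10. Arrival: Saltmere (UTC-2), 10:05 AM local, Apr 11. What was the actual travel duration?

25 hours 35 minutes

Saltmere is 2:00 ahead of New York.
Clock-face elapsed time (ignoring zones) is 27 hours 35 minutes.
Actual elapsed = 27 hours 35 minutes − 2:00 = 25 hours 35 minutes.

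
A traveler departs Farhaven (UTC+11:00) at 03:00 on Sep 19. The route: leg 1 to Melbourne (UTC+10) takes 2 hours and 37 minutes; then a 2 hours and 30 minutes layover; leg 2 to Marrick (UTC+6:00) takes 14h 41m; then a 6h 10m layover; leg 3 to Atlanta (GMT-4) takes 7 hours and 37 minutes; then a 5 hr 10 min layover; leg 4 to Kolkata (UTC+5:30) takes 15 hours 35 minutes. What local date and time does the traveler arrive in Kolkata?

Convert departure to UTC: 03:00 − 11:00 = 16:00 UTC on Sep 18.
Add 2 hours and 37 minutes leg 1 → 18:37 UTC.
Add 2 hours 30 minutes layover in Melbourne → 21:07 UTC.
Add 14 hours 41 minutes leg 2 → 11:48 UTC (Sep 19).
Add 6 hours 10 minutes layover in Marrick → 17:58 UTC.
Add 7 hours 37 minutes leg 3 → 01:35 UTC (Sep 20).
Add 5 hours 10 minutes layover in Atlanta → 06:45 UTC.
Add 15 hours and 35 minutes leg 4 → 22:20 UTC.
Kolkata is UTC+5:30, so local arrival = 22:20 + 5:30 = 03:50 on Sep 21.

03:50 on September 21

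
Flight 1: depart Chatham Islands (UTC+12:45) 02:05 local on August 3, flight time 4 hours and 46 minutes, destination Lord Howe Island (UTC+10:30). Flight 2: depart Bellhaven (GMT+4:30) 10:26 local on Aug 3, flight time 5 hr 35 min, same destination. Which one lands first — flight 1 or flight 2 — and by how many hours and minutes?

the first, by 17 hours 25 minutes

Flight 1 in UTC: 02:05 − 12:45 = 13:20 on Aug 2.
+4 hours 46 minutes → arrive 18:06 UTC on Aug 2.
Flight 2 in UTC: 10:26 − 4:30 = 05:56 on Aug 3.
+5 hours and 35 minutes → arrive 11:31 UTC on Aug 3.
Flight 1 lands earlier by 17 hours 25 minutes.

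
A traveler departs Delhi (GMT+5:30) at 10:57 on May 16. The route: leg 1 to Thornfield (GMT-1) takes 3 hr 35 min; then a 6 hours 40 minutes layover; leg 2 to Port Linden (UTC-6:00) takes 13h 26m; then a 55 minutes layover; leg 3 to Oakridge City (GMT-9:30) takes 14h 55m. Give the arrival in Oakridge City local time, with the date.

11:28 on May 17

Convert departure to UTC: 10:57 − 5:30 = 05:27 UTC on May 16.
Add 3 hours and 35 minutes leg 1 → 09:02 UTC.
Add 6 hours and 40 minutes layover in Thornfield → 15:42 UTC.
Add 13 hours 26 minutes leg 2 → 05:08 UTC (May 17).
Add 55 minutes layover in Port Linden → 06:03 UTC.
Add 14 hours 55 minutes leg 3 → 20:58 UTC.
Oakridge City is UTC−9:30, so local arrival = 20:58 − 9:30 = 11:28 on May 17.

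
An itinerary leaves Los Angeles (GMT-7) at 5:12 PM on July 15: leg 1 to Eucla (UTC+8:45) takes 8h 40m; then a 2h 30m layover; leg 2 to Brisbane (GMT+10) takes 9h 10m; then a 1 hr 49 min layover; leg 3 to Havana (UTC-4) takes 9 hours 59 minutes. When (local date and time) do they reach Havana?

4:20 AM on July 17

Convert departure to UTC: 5:12 PM + 7:00 = 12:12 AM UTC on Jul 16.
Add 8 hours and 40 minutes leg 1 → 8:52 AM UTC.
Add 2 hours and 30 minutes layover in Eucla → 11:22 AM UTC.
Add 9 hours and 10 minutes leg 2 → 8:32 PM UTC.
Add 1 hour and 49 minutes layover in Brisbane → 10:21 PM UTC.
Add 9 hours and 59 minutes leg 3 → 8:20 AM UTC (Jul 17).
Havana is UTC−4:00, so local arrival = 8:20 AM − 4:00 = 4:20 AM on Jul 17.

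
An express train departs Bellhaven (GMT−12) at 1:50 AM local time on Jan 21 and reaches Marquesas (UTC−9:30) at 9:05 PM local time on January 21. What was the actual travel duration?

Departure in UTC: 1:50 AM + 12:00 = 1:50 PM on Jan 21.
Arrival in UTC: 9:05 PM + 9:30 = 6:35 AM on Jan 22.
Elapsed = 6:35 AM − 1:50 PM (+1 day) = 16 hours 45 minutes.

16 hours 45 minutes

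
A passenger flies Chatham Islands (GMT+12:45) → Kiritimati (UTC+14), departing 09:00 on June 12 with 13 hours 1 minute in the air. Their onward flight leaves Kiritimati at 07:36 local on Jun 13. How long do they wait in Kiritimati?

Convert departure to UTC: 09:00 − 12:45 = 20:15 UTC on Jun 11.
Add 13 hours 1 minute flight time → 09:16 UTC (Jun 12).
Kiritimati is UTC+14:00, so local arrival = 09:16 + 14:00 = 23:16 on Jun 12.
Layover = 07:36 − 23:16 (+1 day) = 8 hours 20 minutes.

8 hours 20 minutes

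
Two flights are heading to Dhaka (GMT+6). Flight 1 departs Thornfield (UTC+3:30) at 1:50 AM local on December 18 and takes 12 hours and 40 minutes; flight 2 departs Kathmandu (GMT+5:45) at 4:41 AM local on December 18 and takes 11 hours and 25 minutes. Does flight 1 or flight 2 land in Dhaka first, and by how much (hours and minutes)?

the second, by 39 minutes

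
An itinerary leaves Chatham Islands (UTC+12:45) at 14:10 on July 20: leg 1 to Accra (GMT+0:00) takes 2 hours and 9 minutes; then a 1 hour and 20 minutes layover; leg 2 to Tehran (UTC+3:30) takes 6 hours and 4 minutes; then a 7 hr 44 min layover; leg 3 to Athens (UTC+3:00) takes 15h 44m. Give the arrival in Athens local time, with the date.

Convert departure to UTC: 14:10 − 12:45 = 01:25 UTC on Jul 20.
Add 2 hours and 9 minutes leg 1 → 03:34 UTC.
Add 1 hour 20 minutes layover in Accra → 04:54 UTC.
Add 6 hours 4 minutes leg 2 → 10:58 UTC.
Add 7 hours and 44 minutes layover in Tehran → 18:42 UTC.
Add 15 hours 44 minutes leg 3 → 10:26 UTC (Jul 21).
Athens is UTC+3:00, so local arrival = 10:26 + 3:00 = 13:26 on Jul 21.

13:26 on July 21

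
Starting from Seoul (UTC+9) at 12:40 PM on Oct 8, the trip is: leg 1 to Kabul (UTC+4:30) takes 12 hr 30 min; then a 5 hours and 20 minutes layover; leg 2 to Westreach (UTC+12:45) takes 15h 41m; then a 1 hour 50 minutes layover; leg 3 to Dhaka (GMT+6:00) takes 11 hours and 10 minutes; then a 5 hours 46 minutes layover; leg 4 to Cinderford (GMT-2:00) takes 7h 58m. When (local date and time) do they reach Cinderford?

Convert departure to UTC: 12:40 PM − 9:00 = 3:40 AM UTC on Oct 8.
Add 12 hours and 30 minutes leg 1 → 4:10 PM UTC.
Add 5 hours and 20 minutes layover in Kabul → 9:30 PM UTC.
Add 15 hours and 41 minutes leg 2 → 1:11 PM UTC (Oct 9).
Add 1 hour and 50 minutes layover in Westreach → 3:01 PM UTC.
Add 11 hours 10 minutes leg 3 → 2:11 AM UTC (Oct 10).
Add 5 hours and 46 minutes layover in Dhaka → 7:57 AM UTC.
Add 7 hours 58 minutes leg 4 → 3:55 PM UTC.
Cinderford is UTC−2:00, so local arrival = 3:55 PM − 2:00 = 1:55 PM on Oct 10.

1:55 PM on Oct 10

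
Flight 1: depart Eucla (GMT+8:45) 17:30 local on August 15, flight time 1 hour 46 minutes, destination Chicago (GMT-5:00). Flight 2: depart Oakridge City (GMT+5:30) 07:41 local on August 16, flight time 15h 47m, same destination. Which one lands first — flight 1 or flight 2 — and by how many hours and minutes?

the first, by 31 hours 27 minutes

Flight 1 in UTC: 17:30 − 8:45 = 08:45 on Aug 15.
+1 hour and 46 minutes → arrive 10:31 UTC on Aug 15.
Flight 2 in UTC: 07:41 − 5:30 = 02:11 on Aug 16.
+15 hours 47 minutes → arrive 17:58 UTC on Aug 16.
Flight 1 lands earlier by 31 hours 27 minutes.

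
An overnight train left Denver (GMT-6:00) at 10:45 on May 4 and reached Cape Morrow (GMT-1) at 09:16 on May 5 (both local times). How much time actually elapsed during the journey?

17 hours 31 minutes

Cape Morrow is 5:00 ahead of Denver.
Clock-face elapsed time (ignoring zones) is 22 hours 31 minutes.
Actual elapsed = 22 hours 31 minutes − 5:00 = 17 hours 31 minutes.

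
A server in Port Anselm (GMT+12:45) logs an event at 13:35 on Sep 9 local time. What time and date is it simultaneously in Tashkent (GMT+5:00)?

In UTC: 13:35 − 12:45 = 00:50 on Sep 9.
Tashkent is UTC+5:00: 00:50 + 5:00 = 05:50 on Sep 9.

05:50 on Sep 9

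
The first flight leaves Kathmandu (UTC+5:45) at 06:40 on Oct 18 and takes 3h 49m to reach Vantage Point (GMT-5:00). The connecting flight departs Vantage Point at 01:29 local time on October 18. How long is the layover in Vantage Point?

1 hour 45 minutes

Convert departure to UTC: 06:40 − 5:45 = 00:55 UTC on Oct 18.
Add 3 hours and 49 minutes flight time → 04:44 UTC.
Vantage Point is UTC−5:00, so local arrival = 04:44 − 5:00 = 23:44 on Oct 17.
Layover = 01:29 − 23:44 (+1 day) = 1 hour 45 minutes.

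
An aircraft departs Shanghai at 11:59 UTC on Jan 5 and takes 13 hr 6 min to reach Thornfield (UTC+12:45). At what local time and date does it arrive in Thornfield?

13:50 on January 6

Departure is given in UTC: 11:59 on Jan 5.
Add 13 hours 6 minutes → 01:05 UTC (Jan 6).
Thornfield is UTC+12:45: 01:05 + 12:45 = 13:50 on Jan 6.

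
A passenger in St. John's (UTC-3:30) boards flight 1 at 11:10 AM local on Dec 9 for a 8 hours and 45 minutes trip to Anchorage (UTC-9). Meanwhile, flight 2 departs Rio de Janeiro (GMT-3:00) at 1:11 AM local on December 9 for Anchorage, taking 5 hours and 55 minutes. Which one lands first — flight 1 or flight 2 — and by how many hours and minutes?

Flight 1 in UTC: 11:10 AM + 3:30 = 2:40 PM on Dec 9.
+8 hours 45 minutes → arrive 11:25 PM UTC on Dec 9.
Flight 2 in UTC: 1:11 AM + 3:00 = 4:11 AM on Dec 9.
+5 hours and 55 minutes → arrive 10:06 AM UTC on Dec 9.
Flight 2 lands earlier by 13 hours 19 minutes.

the second, by 13 hours 19 minutes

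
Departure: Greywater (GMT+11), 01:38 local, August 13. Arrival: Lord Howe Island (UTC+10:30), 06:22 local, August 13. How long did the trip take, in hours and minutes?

5 hours 14 minutes

Departure in UTC: 01:38 − 11:00 = 14:38 on Aug 12.
Arrival in UTC: 06:22 − 10:30 = 19:52 on Aug 12.
Elapsed = 19:52 − 14:38 = 5 hours 14 minutes.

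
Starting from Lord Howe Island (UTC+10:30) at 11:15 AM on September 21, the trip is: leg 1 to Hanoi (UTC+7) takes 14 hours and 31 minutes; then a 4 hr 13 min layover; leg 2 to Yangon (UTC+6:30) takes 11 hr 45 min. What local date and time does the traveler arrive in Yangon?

1:44 PM on September 22

Convert departure to UTC: 11:15 AM − 10:30 = 12:45 AM UTC on Sep 21.
Add 14 hours 31 minutes leg 1 → 3:16 PM UTC.
Add 4 hours 13 minutes layover in Hanoi → 7:29 PM UTC.
Add 11 hours 45 minutes leg 2 → 7:14 AM UTC (Sep 22).
Yangon is UTC+6:30, so local arrival = 7:14 AM + 6:30 = 1:44 PM on Sep 22.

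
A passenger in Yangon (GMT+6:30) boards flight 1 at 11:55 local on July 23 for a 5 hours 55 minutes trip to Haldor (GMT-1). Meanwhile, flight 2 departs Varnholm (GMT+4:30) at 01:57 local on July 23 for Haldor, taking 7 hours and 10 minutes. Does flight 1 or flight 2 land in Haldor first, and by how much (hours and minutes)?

the second, by 6 hours 43 minutes

Flight 1 in UTC: 11:55 − 6:30 = 05:25 on Jul 23.
+5 hours 55 minutes → arrive 11:20 UTC on Jul 23.
Flight 2 in UTC: 01:57 − 4:30 = 21:27 on Jul 22.
+7 hours and 10 minutes → arrive 04:37 UTC on Jul 23.
Flight 2 lands earlier by 6 hours 43 minutes.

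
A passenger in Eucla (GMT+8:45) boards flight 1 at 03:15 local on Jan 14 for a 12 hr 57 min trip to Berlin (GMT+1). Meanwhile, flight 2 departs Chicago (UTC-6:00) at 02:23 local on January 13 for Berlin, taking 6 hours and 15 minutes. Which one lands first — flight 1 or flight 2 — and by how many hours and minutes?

the second, by 16 hours 49 minutes

Flight 1 in UTC: 03:15 − 8:45 = 18:30 on Jan 13.
+12 hours 57 minutes → arrive 07:27 UTC on Jan 14.
Flight 2 in UTC: 02:23 + 6:00 = 08:23 on Jan 13.
+6 hours and 15 minutes → arrive 14:38 UTC on Jan 13.
Flight 2 lands earlier by 16 hours 49 minutes.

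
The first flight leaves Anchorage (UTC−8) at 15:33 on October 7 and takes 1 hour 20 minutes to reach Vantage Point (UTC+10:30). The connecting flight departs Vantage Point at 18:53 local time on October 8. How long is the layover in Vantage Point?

Convert departure to UTC: 15:33 + 8:00 = 23:33 UTC on Oct 7.
Add 1 hour 20 minutes flight time → 00:53 UTC (Oct 8).
Vantage Point is UTC+10:30, so local arrival = 00:53 + 10:30 = 11:23 on Oct 8.
Layover = 18:53 − 11:23 = 7 hours 30 minutes.

7 hours 30 minutes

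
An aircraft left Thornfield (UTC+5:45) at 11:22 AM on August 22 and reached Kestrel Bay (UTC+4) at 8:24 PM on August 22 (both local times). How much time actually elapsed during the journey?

10 hours 47 minutes

Kestrel Bay is 1:45 behind Thornfield.
Clock-face elapsed time (ignoring zones) is 9 hours 2 minutes.
Actual elapsed = 9 hours 2 minutes + 1:45 = 10 hours 47 minutes.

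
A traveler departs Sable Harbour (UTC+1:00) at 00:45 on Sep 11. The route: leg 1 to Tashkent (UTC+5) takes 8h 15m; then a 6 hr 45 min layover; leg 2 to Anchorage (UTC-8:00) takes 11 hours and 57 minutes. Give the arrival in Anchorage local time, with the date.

18:42 on Sep 11

Convert departure to UTC: 00:45 − 1:00 = 23:45 UTC on Sep 10.
Add 8 hours 15 minutes leg 1 → 08:00 UTC (Sep 11).
Add 6 hours 45 minutes layover in Tashkent → 14:45 UTC.
Add 11 hours 57 minutes leg 2 → 02:42 UTC (Sep 12).
Anchorage is UTC−8:00, so local arrival = 02:42 − 8:00 = 18:42 on Sep 11.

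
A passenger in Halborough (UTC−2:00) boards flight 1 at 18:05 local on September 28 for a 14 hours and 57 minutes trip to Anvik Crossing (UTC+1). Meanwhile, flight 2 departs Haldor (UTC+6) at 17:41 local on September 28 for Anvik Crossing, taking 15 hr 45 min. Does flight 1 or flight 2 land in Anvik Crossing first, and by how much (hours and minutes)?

the second, by 7 hours 36 minutes

Flight 1 in UTC: 18:05 + 2:00 = 20:05 on Sep 28.
+14 hours and 57 minutes → arrive 11:02 UTC on Sep 29.
Flight 2 in UTC: 17:41 − 6:00 = 11:41 on Sep 28.
+15 hours and 45 minutes → arrive 03:26 UTC on Sep 29.
Flight 2 lands earlier by 7 hours 36 minutes.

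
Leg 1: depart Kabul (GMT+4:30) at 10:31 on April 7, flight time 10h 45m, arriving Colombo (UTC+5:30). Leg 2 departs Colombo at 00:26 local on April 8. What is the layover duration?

2 hours 10 minutes

Convert departure to UTC: 10:31 − 4:30 = 06:01 UTC on Apr 7.
Add 10 hours 45 minutes flight time → 16:46 UTC.
Colombo is UTC+5:30, so local arrival = 16:46 + 5:30 = 22:16 on Apr 7.
Layover = 00:26 − 22:16 (+1 day) = 2 hours 10 minutes.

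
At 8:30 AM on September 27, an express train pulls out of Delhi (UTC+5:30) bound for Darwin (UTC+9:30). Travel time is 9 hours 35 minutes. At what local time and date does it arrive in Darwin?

10:05 PM on September 27

Convert departure to UTC: 8:30 AM − 5:30 = 3:00 AM UTC on Sep 27.
Add 9 hours and 35 minutes travel time → 12:35 PM UTC.
Darwin is UTC+9:30, so local arrival = 12:35 PM + 9:30 = 10:05 PM on Sep 27.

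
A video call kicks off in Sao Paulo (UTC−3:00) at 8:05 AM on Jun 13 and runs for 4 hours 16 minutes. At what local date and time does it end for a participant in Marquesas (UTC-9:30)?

5:51 AM on June 13

Marquesas is 6:30 behind Sao Paulo.
After 4 hours 16 minutes it is 12:21 PM in Sao Paulo.
Shift by the zone difference: 12:21 PM − 6:30 = 5:51 AM on Jun 13 in Marquesas.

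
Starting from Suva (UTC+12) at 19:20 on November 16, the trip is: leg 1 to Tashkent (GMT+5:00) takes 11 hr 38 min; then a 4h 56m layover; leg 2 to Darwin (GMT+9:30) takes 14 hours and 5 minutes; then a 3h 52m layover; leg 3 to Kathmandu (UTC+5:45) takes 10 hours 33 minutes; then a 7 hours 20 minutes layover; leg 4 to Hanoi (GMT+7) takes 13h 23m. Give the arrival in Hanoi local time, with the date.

Convert departure to UTC: 19:20 − 12:00 = 07:20 UTC on Nov 16.
Add 11 hours 38 minutes leg 1 → 18:58 UTC.
Add 4 hours and 56 minutes layover in Tashkent → 23:54 UTC.
Add 14 hours and 5 minutes leg 2 → 13:59 UTC (Nov 17).
Add 3 hours and 52 minutes layover in Darwin → 17:51 UTC.
Add 10 hours and 33 minutes leg 3 → 04:24 UTC (Nov 18).
Add 7 hours and 20 minutes layover in Kathmandu → 11:44 UTC.
Add 13 hours 23 minutes leg 4 → 01:07 UTC (Nov 19).
Hanoi is UTC+7:00, so local arrival = 01:07 + 7:00 = 08:07 on Nov 19.

08:07 on November 19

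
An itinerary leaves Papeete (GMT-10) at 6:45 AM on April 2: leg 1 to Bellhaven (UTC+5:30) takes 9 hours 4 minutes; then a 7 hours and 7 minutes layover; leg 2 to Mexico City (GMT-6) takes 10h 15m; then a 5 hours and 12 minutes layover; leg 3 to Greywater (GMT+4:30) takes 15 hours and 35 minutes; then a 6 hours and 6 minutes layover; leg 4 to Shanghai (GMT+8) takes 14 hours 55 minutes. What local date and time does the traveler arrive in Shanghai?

Convert departure to UTC: 6:45 AM + 10:00 = 4:45 PM UTC on Apr 2.
Add 9 hours 4 minutes leg 1 → 1:49 AM UTC (Apr 3).
Add 7 hours 7 minutes layover in Bellhaven → 8:56 AM UTC.
Add 10 hours 15 minutes leg 2 → 7:11 PM UTC.
Add 5 hours 12 minutes layover in Mexico City → 12:23 AM UTC (Apr 4).
Add 15 hours and 35 minutes leg 3 → 3:58 PM UTC.
Add 6 hours 6 minutes layover in Greywater → 10:04 PM UTC.
Add 14 hours and 55 minutes leg 4 → 12:59 PM UTC (Apr 5).
Shanghai is UTC+8:00, so local arrival = 12:59 PM + 8:00 = 8:59 PM on Apr 5.

8:59 PM on April 5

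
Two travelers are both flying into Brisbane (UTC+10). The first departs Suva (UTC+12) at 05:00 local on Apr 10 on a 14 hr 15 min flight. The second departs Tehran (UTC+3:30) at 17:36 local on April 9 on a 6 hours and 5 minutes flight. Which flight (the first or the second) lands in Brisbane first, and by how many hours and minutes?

Flight 1 in UTC: 05:00 − 12:00 = 17:00 on Apr 9.
+14 hours 15 minutes → arrive 07:15 UTC on Apr 10.
Flight 2 in UTC: 17:36 − 3:30 = 14:06 on Apr 9.
+6 hours and 5 minutes → arrive 20:11 UTC on Apr 9.
Flight 2 lands earlier by 11 hours 4 minutes.

the second, by 11 hours 4 minutes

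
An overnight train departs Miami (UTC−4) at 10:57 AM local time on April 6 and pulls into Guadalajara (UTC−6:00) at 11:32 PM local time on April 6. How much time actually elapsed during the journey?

Departure in UTC: 10:57 AM + 4:00 = 2:57 PM on Apr 6.
Arrival in UTC: 11:32 PM + 6:00 = 5:32 AM on Apr 7.
Elapsed = 5:32 AM − 2:57 PM (+1 day) = 14 hours 35 minutes.

14 hours 35 minutes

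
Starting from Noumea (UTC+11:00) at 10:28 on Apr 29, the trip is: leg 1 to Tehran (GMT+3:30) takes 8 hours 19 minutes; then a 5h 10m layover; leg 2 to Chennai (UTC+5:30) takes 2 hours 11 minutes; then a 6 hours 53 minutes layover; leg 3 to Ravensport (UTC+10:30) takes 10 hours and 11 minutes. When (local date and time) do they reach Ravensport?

18:42 on April 30

Convert departure to UTC: 10:28 − 11:00 = 23:28 UTC on Apr 28.
Add 8 hours 19 minutes leg 1 → 07:47 UTC (Apr 29).
Add 5 hours and 10 minutes layover in Tehran → 12:57 UTC.
Add 2 hours 11 minutes leg 2 → 15:08 UTC.
Add 6 hours and 53 minutes layover in Chennai → 22:01 UTC.
Add 10 hours 11 minutes leg 3 → 08:12 UTC (Apr 30).
Ravensport is UTC+10:30, so local arrival = 08:12 + 10:30 = 18:42 on Apr 30.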